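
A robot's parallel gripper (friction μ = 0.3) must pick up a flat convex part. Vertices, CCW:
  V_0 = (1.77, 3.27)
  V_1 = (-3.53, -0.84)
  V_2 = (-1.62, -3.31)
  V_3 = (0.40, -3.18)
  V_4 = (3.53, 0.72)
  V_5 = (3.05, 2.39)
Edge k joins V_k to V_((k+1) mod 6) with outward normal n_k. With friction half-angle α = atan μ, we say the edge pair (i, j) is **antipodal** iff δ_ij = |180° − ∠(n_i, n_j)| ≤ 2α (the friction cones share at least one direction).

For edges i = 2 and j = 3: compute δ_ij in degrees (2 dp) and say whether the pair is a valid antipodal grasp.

α = atan 0.3 = 16.70°;  2α = 33.40°
edge 2: e_2 = (+2.02, +0.13);  n_2 = (+0.0642, -0.9979)
edge 3: e_3 = (+3.13, +3.90);  n_3 = (+0.7799, -0.6259)
∠(n_2, n_3) = 47.57°
δ = |180° − 47.57°| = 132.43°
132.43° > 2α = 33.40°  →  invalid

δ = 132.43°, invalid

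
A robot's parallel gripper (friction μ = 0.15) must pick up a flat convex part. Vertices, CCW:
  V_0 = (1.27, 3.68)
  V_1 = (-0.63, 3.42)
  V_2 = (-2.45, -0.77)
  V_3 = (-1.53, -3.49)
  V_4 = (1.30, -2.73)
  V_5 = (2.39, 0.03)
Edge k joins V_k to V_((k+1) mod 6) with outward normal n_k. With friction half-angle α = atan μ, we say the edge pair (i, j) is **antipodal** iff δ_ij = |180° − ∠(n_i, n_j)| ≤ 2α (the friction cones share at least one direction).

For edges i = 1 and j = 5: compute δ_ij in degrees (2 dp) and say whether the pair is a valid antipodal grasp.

α = atan 0.15 = 8.53°;  2α = 17.06°
edge 1: e_1 = (-1.82, -4.19);  n_1 = (-0.9172, +0.3984)
edge 5: e_5 = (-1.12, +3.65);  n_5 = (+0.9560, +0.2933)
∠(n_1, n_5) = 139.46°
δ = |180° − 139.46°| = 40.54°
40.54° > 2α = 17.06°  →  invalid

δ = 40.54°, invalid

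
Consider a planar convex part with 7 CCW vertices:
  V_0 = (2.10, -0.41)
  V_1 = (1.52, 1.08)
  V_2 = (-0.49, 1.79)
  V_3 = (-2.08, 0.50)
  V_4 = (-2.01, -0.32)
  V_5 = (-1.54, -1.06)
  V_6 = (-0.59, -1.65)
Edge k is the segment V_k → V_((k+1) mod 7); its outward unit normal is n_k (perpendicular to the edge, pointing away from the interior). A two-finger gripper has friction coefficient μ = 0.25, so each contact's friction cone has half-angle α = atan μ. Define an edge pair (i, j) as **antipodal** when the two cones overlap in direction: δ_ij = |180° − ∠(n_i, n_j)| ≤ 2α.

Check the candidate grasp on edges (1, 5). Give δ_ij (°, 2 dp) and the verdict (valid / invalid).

α = atan 0.25 = 14.04°;  2α = 28.07°
edge 1: e_1 = (-2.01, +0.71);  n_1 = (+0.3331, +0.9429)
edge 5: e_5 = (+0.95, -0.59);  n_5 = (-0.5276, -0.8495)
∠(n_1, n_5) = 167.61°
δ = |180° − 167.61°| = 12.39°
12.39° ≤ 2α = 28.07°  →  valid

δ = 12.39°, valid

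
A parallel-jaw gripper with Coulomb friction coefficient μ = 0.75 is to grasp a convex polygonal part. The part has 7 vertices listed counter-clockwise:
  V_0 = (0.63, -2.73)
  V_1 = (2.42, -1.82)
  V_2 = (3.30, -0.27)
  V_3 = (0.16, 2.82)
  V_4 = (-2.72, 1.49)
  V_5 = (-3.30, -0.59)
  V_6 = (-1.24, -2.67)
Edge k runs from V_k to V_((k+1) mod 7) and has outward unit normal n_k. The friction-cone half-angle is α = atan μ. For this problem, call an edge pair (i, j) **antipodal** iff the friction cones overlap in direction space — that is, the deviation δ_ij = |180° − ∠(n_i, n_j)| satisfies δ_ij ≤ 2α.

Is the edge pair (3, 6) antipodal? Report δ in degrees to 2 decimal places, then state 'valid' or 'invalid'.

δ = 26.63°, valid

α = atan 0.75 = 36.87°;  2α = 73.74°
edge 3: e_3 = (-2.88, -1.33);  n_3 = (-0.4193, +0.9079)
edge 6: e_6 = (+1.87, -0.06);  n_6 = (-0.0321, -0.9995)
∠(n_3, n_6) = 153.37°
δ = |180° − 153.37°| = 26.63°
26.63° ≤ 2α = 73.74°  →  valid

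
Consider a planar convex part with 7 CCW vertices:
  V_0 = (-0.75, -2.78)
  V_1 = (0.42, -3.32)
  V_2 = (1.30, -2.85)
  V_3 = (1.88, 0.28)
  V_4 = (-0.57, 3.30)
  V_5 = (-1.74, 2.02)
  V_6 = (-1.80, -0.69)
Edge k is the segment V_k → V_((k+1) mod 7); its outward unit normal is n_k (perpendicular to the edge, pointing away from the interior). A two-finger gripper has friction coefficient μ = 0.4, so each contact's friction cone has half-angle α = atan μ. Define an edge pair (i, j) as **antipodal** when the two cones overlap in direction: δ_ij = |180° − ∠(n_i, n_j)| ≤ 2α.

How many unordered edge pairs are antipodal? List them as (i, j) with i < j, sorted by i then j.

α = atan 0.4 = 21.80°;  2α = 43.60°
n_0 = (-0.4191, -0.9080)
n_1 = (+0.4711, -0.8821)
n_2 = (+0.9833, -0.1822)
n_3 = (+0.7766, +0.6300)
n_4 = (-0.7381, +0.6747)
n_5 = (-0.9998, +0.0221)
n_6 = (-0.8936, -0.4489)
  (0,1): δ = 127.12°  ·
  (0,2): δ = 75.72°  ·
  (0,3): δ = 26.17°  ✓
  (0,4): δ = 72.35°  ·
  (0,5): δ = 113.51°  ·
  (0,6): δ = 141.45°  ·
  (1,2): δ = 128.60°  ·
  (1,3): δ = 79.06°  ·
  (1,4): δ = 19.46°  ✓
  (1,5): δ = 60.63°  ·
  (1,6): δ = 88.57°  ·
  (2,3): δ = 130.45°  ·
  (2,4): δ = 31.93°  ✓
  (2,5): δ = 9.23°  ✓
  (2,6): δ = 37.17°  ✓
  (3,4): δ = 81.48°  ·
  (3,5): δ = 40.32°  ✓
  (3,6): δ = 12.38°  ✓
  (4,5): δ = 138.84°  ·
  (4,6): δ = 110.90°  ·
  (5,6): δ = 152.06°  ·
antipodal pairs: 7

count = 7; pairs: (0,3), (1,4), (2,4), (2,5), (2,6), (3,5), (3,6)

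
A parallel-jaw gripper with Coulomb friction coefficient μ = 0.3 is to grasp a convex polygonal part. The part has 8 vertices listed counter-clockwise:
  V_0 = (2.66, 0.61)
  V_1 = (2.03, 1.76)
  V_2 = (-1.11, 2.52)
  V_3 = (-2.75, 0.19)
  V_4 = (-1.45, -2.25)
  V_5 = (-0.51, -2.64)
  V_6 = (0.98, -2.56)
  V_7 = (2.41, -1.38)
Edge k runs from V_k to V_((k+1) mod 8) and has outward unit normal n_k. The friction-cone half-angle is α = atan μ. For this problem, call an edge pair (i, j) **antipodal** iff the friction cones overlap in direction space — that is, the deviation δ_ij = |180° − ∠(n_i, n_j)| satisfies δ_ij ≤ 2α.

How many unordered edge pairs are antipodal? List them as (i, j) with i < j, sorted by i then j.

α = atan 0.3 = 16.70°;  2α = 33.40°
n_0 = (+0.8770, +0.4805)
n_1 = (+0.2352, +0.9719)
n_2 = (-0.8177, +0.5756)
n_3 = (-0.8826, -0.4702)
n_4 = (-0.3832, -0.9237)
n_5 = (+0.0536, -0.9986)
n_6 = (+0.6365, -0.7713)
n_7 = (+0.9922, -0.1246)
  (0,1): δ = 132.32°  ·
  (0,2): δ = 63.86°  ·
  (0,3): δ = 0.67°  ✓
  (0,4): δ = 38.75°  ·
  (0,5): δ = 64.36°  ·
  (0,6): δ = 100.81°  ·
  (0,7): δ = 144.12°  ·
  (1,2): δ = 111.53°  ·
  (1,3): δ = 48.35°  ·
  (1,4): δ = 8.93°  ✓
  (1,5): δ = 16.68°  ✓
  (1,6): δ = 53.13°  ·
  (1,7): δ = 96.45°  ·
  (2,3): δ = 116.81°  ·
  (2,4): δ = 77.39°  ·
  (2,5): δ = 51.79°  ·
  (2,6): δ = 15.33°  ✓
  (2,7): δ = 27.98°  ✓
  (3,4): δ = 140.58°  ·
  (3,5): δ = 114.97°  ·
  (3,6): δ = 78.52°  ·
  (3,7): δ = 35.21°  ·
  (4,5): δ = 154.39°  ·
  (4,6): δ = 117.94°  ·
  (4,7): δ = 74.63°  ·
  (5,6): δ = 143.54°  ·
  (5,7): δ = 100.23°  ·
  (6,7): δ = 136.69°  ·
antipodal pairs: 5

count = 5; pairs: (0,3), (1,4), (1,5), (2,6), (2,7)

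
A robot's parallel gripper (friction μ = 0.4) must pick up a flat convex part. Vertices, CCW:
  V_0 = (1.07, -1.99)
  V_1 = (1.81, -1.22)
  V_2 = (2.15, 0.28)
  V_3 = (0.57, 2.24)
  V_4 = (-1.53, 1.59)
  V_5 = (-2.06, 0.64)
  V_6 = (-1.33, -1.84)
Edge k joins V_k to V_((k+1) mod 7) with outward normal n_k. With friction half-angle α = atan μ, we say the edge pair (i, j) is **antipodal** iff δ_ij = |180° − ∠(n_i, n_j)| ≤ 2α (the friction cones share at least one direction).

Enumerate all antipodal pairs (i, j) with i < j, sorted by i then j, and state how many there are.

count = 6; pairs: (0,3), (0,4), (1,4), (1,5), (2,5), (3,6)

α = atan 0.4 = 21.80°;  2α = 43.60°
n_0 = (+0.7210, -0.6929)
n_1 = (+0.9753, -0.2211)
n_2 = (+0.7785, +0.6276)
n_3 = (-0.2957, +0.9553)
n_4 = (-0.8733, +0.4872)
n_5 = (-0.9593, -0.2824)
n_6 = (-0.0624, -0.9981)
  (0,1): δ = 148.91°  ·
  (0,2): δ = 97.27°  ·
  (0,3): δ = 28.94°  ✓
  (0,4): δ = 14.70°  ✓
  (0,5): δ = 60.26°  ·
  (0,6): δ = 130.29°  ·
  (1,2): δ = 128.36°  ·
  (1,3): δ = 60.03°  ·
  (1,4): δ = 16.39°  ✓
  (1,5): δ = 29.17°  ✓
  (1,6): δ = 99.19°  ·
  (2,3): δ = 111.67°  ·
  (2,4): δ = 68.03°  ·
  (2,5): δ = 22.47°  ✓
  (2,6): δ = 47.55°  ·
  (3,4): δ = 136.36°  ·
  (3,5): δ = 90.80°  ·
  (3,6): δ = 20.77°  ✓
  (4,5): δ = 134.44°  ·
  (4,6): δ = 64.42°  ·
  (5,6): δ = 109.98°  ·
antipodal pairs: 6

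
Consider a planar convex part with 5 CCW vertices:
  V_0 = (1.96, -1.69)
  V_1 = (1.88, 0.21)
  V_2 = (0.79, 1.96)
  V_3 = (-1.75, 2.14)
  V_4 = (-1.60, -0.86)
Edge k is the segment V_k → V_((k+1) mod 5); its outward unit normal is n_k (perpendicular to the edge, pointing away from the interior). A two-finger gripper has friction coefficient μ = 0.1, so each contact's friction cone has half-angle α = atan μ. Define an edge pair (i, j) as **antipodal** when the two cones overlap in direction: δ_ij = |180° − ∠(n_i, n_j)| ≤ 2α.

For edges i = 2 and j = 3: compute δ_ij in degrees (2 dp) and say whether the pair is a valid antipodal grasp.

α = atan 0.1 = 5.71°;  2α = 11.42°
edge 2: e_2 = (-2.54, +0.18);  n_2 = (+0.0707, +0.9975)
edge 3: e_3 = (+0.15, -3.00);  n_3 = (-0.9988, -0.0499)
∠(n_2, n_3) = 96.92°
δ = |180° − 96.92°| = 83.08°
83.08° > 2α = 11.42°  →  invalid

δ = 83.08°, invalid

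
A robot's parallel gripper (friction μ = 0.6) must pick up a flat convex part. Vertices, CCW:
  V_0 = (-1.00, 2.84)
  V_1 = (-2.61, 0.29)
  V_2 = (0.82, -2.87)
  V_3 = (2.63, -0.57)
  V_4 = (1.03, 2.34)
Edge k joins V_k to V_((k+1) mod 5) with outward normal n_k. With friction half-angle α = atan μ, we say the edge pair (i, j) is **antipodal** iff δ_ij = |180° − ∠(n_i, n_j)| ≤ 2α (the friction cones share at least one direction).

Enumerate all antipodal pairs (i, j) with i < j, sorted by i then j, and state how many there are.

count = 4; pairs: (0,2), (0,3), (1,3), (1,4)

α = atan 0.6 = 30.96°;  2α = 61.93°
n_0 = (-0.8456, +0.5339)
n_1 = (-0.6776, -0.7355)
n_2 = (+0.7858, -0.6184)
n_3 = (+0.8763, +0.4818)
n_4 = (+0.2392, +0.9710)
  (0,1): δ = 100.39°  ·
  (0,2): δ = 5.93°  ✓
  (0,3): δ = 61.07°  ✓
  (0,4): δ = 108.43°  ·
  (1,2): δ = 85.55°  ·
  (1,3): δ = 18.54°  ✓
  (1,4): δ = 28.82°  ✓
  (2,3): δ = 113.00°  ·
  (2,4): δ = 65.64°  ·
  (3,4): δ = 132.64°  ·
antipodal pairs: 4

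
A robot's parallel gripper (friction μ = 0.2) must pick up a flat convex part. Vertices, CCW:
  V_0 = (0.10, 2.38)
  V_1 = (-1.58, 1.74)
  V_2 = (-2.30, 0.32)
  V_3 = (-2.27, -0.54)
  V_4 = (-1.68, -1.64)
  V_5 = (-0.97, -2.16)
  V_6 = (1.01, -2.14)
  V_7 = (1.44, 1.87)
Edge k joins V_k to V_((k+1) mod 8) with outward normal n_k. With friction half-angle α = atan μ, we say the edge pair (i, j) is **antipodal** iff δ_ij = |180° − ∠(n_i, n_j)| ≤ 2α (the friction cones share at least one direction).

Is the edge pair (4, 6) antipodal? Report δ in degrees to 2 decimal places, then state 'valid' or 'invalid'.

δ = 59.90°, invalid

α = atan 0.2 = 11.31°;  2α = 22.62°
edge 4: e_4 = (+0.71, -0.52);  n_4 = (-0.5909, -0.8068)
edge 6: e_6 = (+0.43, +4.01);  n_6 = (+0.9943, -0.1066)
∠(n_4, n_6) = 120.10°
δ = |180° − 120.10°| = 59.90°
59.90° > 2α = 22.62°  →  invalid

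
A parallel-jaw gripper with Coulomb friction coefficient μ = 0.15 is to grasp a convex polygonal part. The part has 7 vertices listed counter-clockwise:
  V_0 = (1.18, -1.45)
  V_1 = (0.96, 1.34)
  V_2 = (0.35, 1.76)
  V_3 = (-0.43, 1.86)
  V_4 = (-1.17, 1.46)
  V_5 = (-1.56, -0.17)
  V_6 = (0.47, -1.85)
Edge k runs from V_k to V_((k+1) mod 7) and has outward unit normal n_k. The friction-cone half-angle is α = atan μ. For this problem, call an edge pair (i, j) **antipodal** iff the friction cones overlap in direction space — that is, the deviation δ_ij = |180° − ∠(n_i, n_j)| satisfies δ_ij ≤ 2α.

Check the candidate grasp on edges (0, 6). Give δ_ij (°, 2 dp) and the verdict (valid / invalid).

δ = 114.89°, invalid

α = atan 0.15 = 8.53°;  2α = 17.06°
edge 0: e_0 = (-0.22, +2.79);  n_0 = (+0.9969, +0.0786)
edge 6: e_6 = (+0.71, +0.40);  n_6 = (+0.4908, -0.8712)
∠(n_0, n_6) = 65.11°
δ = |180° − 65.11°| = 114.89°
114.89° > 2α = 17.06°  →  invalid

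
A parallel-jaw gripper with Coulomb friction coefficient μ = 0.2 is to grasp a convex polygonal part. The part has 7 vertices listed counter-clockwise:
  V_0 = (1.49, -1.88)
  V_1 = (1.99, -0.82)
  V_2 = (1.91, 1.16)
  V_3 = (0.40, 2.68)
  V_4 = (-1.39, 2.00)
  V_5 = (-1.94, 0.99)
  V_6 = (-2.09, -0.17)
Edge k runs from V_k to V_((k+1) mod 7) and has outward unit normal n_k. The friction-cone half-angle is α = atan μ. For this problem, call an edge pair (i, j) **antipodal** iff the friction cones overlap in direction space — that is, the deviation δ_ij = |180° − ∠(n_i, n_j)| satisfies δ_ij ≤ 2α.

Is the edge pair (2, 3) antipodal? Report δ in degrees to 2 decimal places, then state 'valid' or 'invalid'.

α = atan 0.2 = 11.31°;  2α = 22.62°
edge 2: e_2 = (-1.51, +1.52);  n_2 = (+0.7094, +0.7048)
edge 3: e_3 = (-1.79, -0.68);  n_3 = (-0.3551, +0.9348)
∠(n_2, n_3) = 65.99°
δ = |180° − 65.99°| = 114.01°
114.01° > 2α = 22.62°  →  invalid

δ = 114.01°, invalid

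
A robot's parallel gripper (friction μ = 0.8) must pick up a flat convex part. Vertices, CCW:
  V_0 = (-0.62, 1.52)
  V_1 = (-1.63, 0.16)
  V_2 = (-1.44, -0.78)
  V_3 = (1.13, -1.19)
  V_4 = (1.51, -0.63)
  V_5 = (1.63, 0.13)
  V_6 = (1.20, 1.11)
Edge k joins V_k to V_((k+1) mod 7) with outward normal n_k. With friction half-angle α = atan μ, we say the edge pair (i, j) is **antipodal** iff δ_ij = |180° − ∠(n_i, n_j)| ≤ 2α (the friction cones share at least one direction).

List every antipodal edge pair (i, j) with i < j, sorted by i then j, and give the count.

α = atan 0.8 = 38.66°;  2α = 77.32°
n_0 = (-0.8028, +0.5962)
n_1 = (-0.9802, -0.1981)
n_2 = (-0.1575, -0.9875)
n_3 = (+0.8275, -0.5615)
n_4 = (+0.9878, -0.1560)
n_5 = (+0.9157, +0.4018)
n_6 = (+0.2198, +0.9756)
  (0,1): δ = 131.97°  ·
  (0,2): δ = 62.46°  ✓
  (0,3): δ = 2.44°  ✓
  (0,4): δ = 27.63°  ✓
  (0,5): δ = 60.29°  ✓
  (0,6): δ = 113.90°  ·
  (1,2): δ = 110.49°  ·
  (1,3): δ = 45.59°  ✓
  (1,4): δ = 20.40°  ✓
  (1,5): δ = 12.26°  ✓
  (1,6): δ = 65.88°  ✓
  (2,3): δ = 115.10°  ·
  (2,4): δ = 89.91°  ·
  (2,5): δ = 57.25°  ✓
  (2,6): δ = 3.63°  ✓
  (3,4): δ = 154.81°  ·
  (3,5): δ = 122.15°  ·
  (3,6): δ = 68.54°  ✓
  (4,5): δ = 147.34°  ·
  (4,6): δ = 93.72°  ·
  (5,6): δ = 126.39°  ·
antipodal pairs: 11

count = 11; pairs: (0,2), (0,3), (0,4), (0,5), (1,3), (1,4), (1,5), (1,6), (2,5), (2,6), (3,6)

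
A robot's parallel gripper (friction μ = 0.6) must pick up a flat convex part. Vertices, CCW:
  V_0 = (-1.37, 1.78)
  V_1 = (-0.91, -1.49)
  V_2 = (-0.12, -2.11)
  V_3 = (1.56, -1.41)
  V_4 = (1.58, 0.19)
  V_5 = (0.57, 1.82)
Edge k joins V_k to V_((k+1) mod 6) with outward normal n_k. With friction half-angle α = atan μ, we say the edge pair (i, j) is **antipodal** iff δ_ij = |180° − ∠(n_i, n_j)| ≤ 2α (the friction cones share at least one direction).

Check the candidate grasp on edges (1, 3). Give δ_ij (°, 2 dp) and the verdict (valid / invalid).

α = atan 0.6 = 30.96°;  2α = 61.93°
edge 1: e_1 = (+0.79, -0.62);  n_1 = (-0.6174, -0.7867)
edge 3: e_3 = (+0.02, +1.60);  n_3 = (+0.9999, -0.0125)
∠(n_1, n_3) = 127.41°
δ = |180° − 127.41°| = 52.59°
52.59° ≤ 2α = 61.93°  →  valid

δ = 52.59°, valid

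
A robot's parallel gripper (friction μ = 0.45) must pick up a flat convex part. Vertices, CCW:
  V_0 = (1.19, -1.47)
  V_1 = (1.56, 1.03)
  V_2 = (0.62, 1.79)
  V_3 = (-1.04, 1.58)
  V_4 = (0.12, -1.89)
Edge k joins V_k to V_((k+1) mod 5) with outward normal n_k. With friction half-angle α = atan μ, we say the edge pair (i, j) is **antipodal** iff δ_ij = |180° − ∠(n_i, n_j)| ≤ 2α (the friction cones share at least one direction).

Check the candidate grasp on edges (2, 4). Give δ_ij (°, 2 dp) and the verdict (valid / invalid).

δ = 14.22°, valid

α = atan 0.45 = 24.23°;  2α = 48.46°
edge 2: e_2 = (-1.66, -0.21);  n_2 = (-0.1255, +0.9921)
edge 4: e_4 = (+1.07, +0.42);  n_4 = (+0.3654, -0.9309)
∠(n_2, n_4) = 165.78°
δ = |180° − 165.78°| = 14.22°
14.22° ≤ 2α = 48.46°  →  valid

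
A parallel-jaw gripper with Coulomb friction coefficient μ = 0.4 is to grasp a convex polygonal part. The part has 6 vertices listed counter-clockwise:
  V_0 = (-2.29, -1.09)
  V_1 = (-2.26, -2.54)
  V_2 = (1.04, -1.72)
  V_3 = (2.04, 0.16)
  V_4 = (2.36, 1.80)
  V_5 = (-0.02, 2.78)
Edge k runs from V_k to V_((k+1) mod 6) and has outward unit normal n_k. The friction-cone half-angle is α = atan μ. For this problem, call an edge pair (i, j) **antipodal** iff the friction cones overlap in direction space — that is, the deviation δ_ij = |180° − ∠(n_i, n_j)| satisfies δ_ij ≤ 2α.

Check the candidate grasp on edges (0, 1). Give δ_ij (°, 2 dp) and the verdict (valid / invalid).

α = atan 0.4 = 21.80°;  2α = 43.60°
edge 0: e_0 = (+0.03, -1.45);  n_0 = (-0.9998, -0.0207)
edge 1: e_1 = (+3.30, +0.82);  n_1 = (+0.2412, -0.9705)
∠(n_0, n_1) = 102.77°
δ = |180° − 102.77°| = 77.23°
77.23° > 2α = 43.60°  →  invalid

δ = 77.23°, invalid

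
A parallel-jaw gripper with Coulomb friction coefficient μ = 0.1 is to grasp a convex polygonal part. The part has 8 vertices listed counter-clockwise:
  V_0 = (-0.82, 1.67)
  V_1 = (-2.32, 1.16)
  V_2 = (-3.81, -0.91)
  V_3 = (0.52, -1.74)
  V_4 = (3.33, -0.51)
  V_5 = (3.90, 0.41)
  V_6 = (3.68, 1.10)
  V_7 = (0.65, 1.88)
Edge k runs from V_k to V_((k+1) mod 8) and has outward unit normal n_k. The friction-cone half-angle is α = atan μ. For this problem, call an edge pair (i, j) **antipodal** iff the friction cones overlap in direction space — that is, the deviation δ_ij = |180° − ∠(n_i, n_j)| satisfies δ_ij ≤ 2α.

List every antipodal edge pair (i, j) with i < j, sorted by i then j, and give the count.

α = atan 0.1 = 5.71°;  2α = 11.42°
n_0 = (-0.3219, +0.9468)
n_1 = (-0.8116, +0.5842)
n_2 = (-0.1883, -0.9821)
n_3 = (+0.4010, -0.9161)
n_4 = (+0.8501, -0.5267)
n_5 = (+0.9527, +0.3038)
n_6 = (+0.2493, +0.9684)
n_7 = (-0.1414, +0.9899)
  (0,1): δ = 144.52°  ·
  (0,2): δ = 29.63°  ·
  (0,3): δ = 4.86°  ✓
  (0,4): δ = 39.44°  ·
  (0,5): δ = 88.91°  ·
  (0,6): δ = 146.79°  ·
  (0,7): δ = 169.35°  ·
  (1,2): δ = 65.10°  ·
  (1,3): δ = 30.61°  ·
  (1,4): δ = 3.97°  ✓
  (1,5): δ = 53.43°  ·
  (1,6): δ = 111.31°  ·
  (1,7): δ = 133.88°  ·
  (2,3): δ = 145.51°  ·
  (2,4): δ = 110.93°  ·
  (2,5): δ = 61.46°  ·
  (2,6): δ = 3.58°  ✓
  (2,7): δ = 18.98°  ·
  (3,4): δ = 145.42°  ·
  (3,5): δ = 95.96°  ·
  (3,6): δ = 38.08°  ·
  (3,7): δ = 15.51°  ·
  (4,5): δ = 130.53°  ·
  (4,6): δ = 72.66°  ·
  (4,7): δ = 50.09°  ·
  (5,6): δ = 122.12°  ·
  (5,7): δ = 99.55°  ·
  (6,7): δ = 157.43°  ·
antipodal pairs: 3

count = 3; pairs: (0,3), (1,4), (2,6)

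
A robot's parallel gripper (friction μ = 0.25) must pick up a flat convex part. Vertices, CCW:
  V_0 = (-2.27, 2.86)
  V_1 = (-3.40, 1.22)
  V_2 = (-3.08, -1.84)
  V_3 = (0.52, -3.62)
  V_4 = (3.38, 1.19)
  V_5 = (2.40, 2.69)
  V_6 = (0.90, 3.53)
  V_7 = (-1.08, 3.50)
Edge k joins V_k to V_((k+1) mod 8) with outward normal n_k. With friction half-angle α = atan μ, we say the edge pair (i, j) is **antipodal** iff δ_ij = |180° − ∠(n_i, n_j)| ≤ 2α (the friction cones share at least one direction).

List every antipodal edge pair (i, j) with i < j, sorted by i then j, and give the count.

α = atan 0.25 = 14.04°;  2α = 28.07°
n_0 = (-0.8235, +0.5674)
n_1 = (-0.9946, -0.1040)
n_2 = (-0.4432, -0.8964)
n_3 = (+0.8595, -0.5111)
n_4 = (+0.8372, +0.5469)
n_5 = (+0.4886, +0.8725)
n_6 = (-0.0151, +0.9999)
n_7 = (-0.4737, +0.8807)
  (0,1): δ = 139.46°  ·
  (0,2): δ = 81.74°  ·
  (0,3): δ = 3.83°  ✓
  (0,4): δ = 67.73°  ·
  (0,5): δ = 95.32°  ·
  (0,6): δ = 125.44°  ·
  (0,7): δ = 152.84°  ·
  (1,2): δ = 122.28°  ·
  (1,3): δ = 36.71°  ·
  (1,4): δ = 27.19°  ✓
  (1,5): δ = 54.78°  ·
  (1,6): δ = 84.90°  ·
  (1,7): δ = 112.30°  ·
  (2,3): δ = 94.43°  ·
  (2,4): δ = 30.53°  ·
  (2,5): δ = 2.94°  ✓
  (2,6): δ = 27.18°  ✓
  (2,7): δ = 54.58°  ·
  (3,4): δ = 116.11°  ·
  (3,5): δ = 88.51°  ·
  (3,6): δ = 58.40°  ·
  (3,7): δ = 30.99°  ·
  (4,5): δ = 152.41°  ·
  (4,6): δ = 122.29°  ·
  (4,7): δ = 94.89°  ·
  (5,6): δ = 149.88°  ·
  (5,7): δ = 122.48°  ·
  (6,7): δ = 152.60°  ·
antipodal pairs: 4

count = 4; pairs: (0,3), (1,4), (2,5), (2,6)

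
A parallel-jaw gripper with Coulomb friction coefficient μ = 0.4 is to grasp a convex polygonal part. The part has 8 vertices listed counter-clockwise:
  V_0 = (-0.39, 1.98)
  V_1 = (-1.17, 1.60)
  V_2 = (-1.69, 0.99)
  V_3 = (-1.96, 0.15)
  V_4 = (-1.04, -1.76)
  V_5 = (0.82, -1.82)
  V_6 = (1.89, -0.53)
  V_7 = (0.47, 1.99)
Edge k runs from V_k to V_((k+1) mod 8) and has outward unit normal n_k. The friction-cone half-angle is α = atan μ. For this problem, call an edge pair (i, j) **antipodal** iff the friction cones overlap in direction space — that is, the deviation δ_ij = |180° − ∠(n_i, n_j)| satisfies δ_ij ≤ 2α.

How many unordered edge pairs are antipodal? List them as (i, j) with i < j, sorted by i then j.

count = 6; pairs: (0,4), (0,5), (1,5), (2,5), (3,6), (4,7)

α = atan 0.4 = 21.80°;  2α = 43.60°
n_0 = (-0.4380, +0.8990)
n_1 = (-0.7610, +0.6487)
n_2 = (-0.9520, +0.3060)
n_3 = (-0.9009, -0.4340)
n_4 = (-0.0322, -0.9995)
n_5 = (+0.7697, -0.6384)
n_6 = (+0.8712, +0.4909)
n_7 = (-0.0116, +0.9999)
  (0,1): δ = 156.42°  ·
  (0,2): δ = 133.79°  ·
  (0,3): δ = 90.26°  ·
  (0,4): δ = 27.82°  ✓
  (0,5): δ = 24.35°  ✓
  (0,6): δ = 93.43°  ·
  (0,7): δ = 154.69°  ·
  (1,2): δ = 157.37°  ·
  (1,3): δ = 113.83°  ·
  (1,4): δ = 51.40°  ·
  (1,5): δ = 0.77°  ✓
  (1,6): δ = 69.85°  ·
  (1,7): δ = 131.11°  ·
  (2,3): δ = 136.46°  ·
  (2,4): δ = 74.03°  ·
  (2,5): δ = 21.86°  ✓
  (2,6): δ = 47.22°  ·
  (2,7): δ = 108.49°  ·
  (3,4): δ = 117.57°  ·
  (3,5): δ = 65.39°  ·
  (3,6): δ = 3.68°  ✓
  (3,7): δ = 64.95°  ·
  (4,5): δ = 127.83°  ·
  (4,6): δ = 58.75°  ·
  (4,7): δ = 2.51°  ✓
  (5,6): δ = 110.92°  ·
  (5,7): δ = 49.66°  ·
  (6,7): δ = 118.73°  ·
antipodal pairs: 6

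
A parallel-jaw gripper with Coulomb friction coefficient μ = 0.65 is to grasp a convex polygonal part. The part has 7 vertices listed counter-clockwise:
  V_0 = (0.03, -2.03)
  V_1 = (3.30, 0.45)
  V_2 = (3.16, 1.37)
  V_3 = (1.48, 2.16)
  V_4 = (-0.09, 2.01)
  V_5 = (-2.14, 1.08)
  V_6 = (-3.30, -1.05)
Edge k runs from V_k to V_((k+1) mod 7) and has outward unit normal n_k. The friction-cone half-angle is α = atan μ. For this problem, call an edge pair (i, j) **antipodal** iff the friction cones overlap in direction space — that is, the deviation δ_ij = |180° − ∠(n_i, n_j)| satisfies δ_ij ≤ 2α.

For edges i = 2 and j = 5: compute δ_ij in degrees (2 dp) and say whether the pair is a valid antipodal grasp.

δ = 93.39°, invalid

α = atan 0.65 = 33.02°;  2α = 66.05°
edge 2: e_2 = (-1.68, +0.79);  n_2 = (+0.4255, +0.9049)
edge 5: e_5 = (-1.16, -2.13);  n_5 = (-0.8782, +0.4783)
∠(n_2, n_5) = 86.61°
δ = |180° − 86.61°| = 93.39°
93.39° > 2α = 66.05°  →  invalid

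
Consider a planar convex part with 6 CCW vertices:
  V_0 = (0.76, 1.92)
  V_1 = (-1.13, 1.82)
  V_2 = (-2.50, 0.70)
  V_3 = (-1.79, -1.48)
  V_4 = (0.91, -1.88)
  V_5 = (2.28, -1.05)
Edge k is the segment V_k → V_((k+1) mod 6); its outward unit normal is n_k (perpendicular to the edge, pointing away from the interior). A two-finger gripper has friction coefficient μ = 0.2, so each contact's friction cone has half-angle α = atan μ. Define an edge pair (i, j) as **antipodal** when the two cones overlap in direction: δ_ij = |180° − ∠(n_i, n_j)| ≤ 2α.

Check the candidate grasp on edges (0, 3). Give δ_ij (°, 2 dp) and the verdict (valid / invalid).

α = atan 0.2 = 11.31°;  2α = 22.62°
edge 0: e_0 = (-1.89, -0.10);  n_0 = (-0.0528, +0.9986)
edge 3: e_3 = (+2.70, -0.40);  n_3 = (-0.1465, -0.9892)
∠(n_0, n_3) = 168.54°
δ = |180° − 168.54°| = 11.46°
11.46° ≤ 2α = 22.62°  →  valid

δ = 11.46°, valid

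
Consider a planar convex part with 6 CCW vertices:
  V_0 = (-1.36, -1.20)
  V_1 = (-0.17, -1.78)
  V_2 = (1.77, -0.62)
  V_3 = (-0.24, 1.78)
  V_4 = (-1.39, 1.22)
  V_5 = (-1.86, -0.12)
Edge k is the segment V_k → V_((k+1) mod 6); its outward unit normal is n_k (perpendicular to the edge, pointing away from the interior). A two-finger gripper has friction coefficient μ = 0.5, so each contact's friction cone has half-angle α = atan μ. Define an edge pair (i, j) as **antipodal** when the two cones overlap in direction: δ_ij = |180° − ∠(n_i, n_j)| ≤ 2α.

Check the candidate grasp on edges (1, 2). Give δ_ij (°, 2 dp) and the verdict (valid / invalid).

δ = 80.93°, invalid

α = atan 0.5 = 26.57°;  2α = 53.13°
edge 1: e_1 = (+1.94, +1.16);  n_1 = (+0.5132, -0.8583)
edge 2: e_2 = (-2.01, +2.40);  n_2 = (+0.7666, +0.6421)
∠(n_1, n_2) = 99.07°
δ = |180° − 99.07°| = 80.93°
80.93° > 2α = 53.13°  →  invalid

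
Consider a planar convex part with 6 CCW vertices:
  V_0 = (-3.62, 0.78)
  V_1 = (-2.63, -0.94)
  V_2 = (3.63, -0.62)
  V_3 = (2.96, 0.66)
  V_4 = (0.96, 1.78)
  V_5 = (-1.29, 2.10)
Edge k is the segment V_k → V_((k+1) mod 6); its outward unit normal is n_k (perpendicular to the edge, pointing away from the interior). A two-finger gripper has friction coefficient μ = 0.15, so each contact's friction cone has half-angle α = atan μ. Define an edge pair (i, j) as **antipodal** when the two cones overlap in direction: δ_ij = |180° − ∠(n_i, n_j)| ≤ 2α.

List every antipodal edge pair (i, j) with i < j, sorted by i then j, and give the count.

α = atan 0.15 = 8.53°;  2α = 17.06°
n_0 = (-0.8667, -0.4988)
n_1 = (+0.0511, -0.9987)
n_2 = (+0.8860, +0.4637)
n_3 = (+0.4886, +0.8725)
n_4 = (+0.1408, +0.9900)
n_5 = (-0.4929, +0.8701)
  (0,1): δ = 117.00°  ·
  (0,2): δ = 2.29°  ✓
  (0,3): δ = 30.83°  ·
  (0,4): δ = 51.98°  ·
  (0,5): δ = 89.61°  ·
  (1,2): δ = 65.30°  ·
  (1,3): δ = 32.18°  ·
  (1,4): δ = 11.02°  ✓
  (1,5): δ = 26.61°  ·
  (2,3): δ = 146.88°  ·
  (2,4): δ = 125.72°  ·
  (2,5): δ = 88.10°  ·
  (3,4): δ = 158.85°  ·
  (3,5): δ = 121.22°  ·
  (4,5): δ = 142.37°  ·
antipodal pairs: 2

count = 2; pairs: (0,2), (1,4)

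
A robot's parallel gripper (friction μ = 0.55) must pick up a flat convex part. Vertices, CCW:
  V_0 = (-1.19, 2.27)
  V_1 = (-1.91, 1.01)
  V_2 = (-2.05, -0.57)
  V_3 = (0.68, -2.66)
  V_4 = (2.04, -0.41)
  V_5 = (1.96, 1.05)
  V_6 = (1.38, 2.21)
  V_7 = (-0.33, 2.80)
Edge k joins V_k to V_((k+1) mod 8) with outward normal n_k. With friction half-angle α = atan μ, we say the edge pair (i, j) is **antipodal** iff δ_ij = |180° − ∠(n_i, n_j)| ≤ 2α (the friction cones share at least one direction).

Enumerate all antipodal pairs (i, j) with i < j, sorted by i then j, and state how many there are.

count = 10; pairs: (0,3), (0,4), (0,5), (1,3), (1,4), (1,5), (2,4), (2,5), (2,6), (3,7)

α = atan 0.55 = 28.81°;  2α = 57.62°
n_0 = (-0.8682, +0.4961)
n_1 = (-0.9961, +0.0883)
n_2 = (-0.6079, -0.7940)
n_3 = (+0.8558, -0.5173)
n_4 = (+0.9985, +0.0547)
n_5 = (+0.8944, +0.4472)
n_6 = (+0.3262, +0.9453)
n_7 = (-0.5246, +0.8513)
  (0,1): δ = 155.32°  ·
  (0,2): δ = 97.69°  ·
  (0,3): δ = 1.41°  ✓
  (0,4): δ = 32.88°  ✓
  (0,5): δ = 56.31°  ✓
  (0,6): δ = 100.71°  ·
  (0,7): δ = 151.39°  ·
  (1,2): δ = 122.37°  ·
  (1,3): δ = 26.09°  ✓
  (1,4): δ = 8.20°  ✓
  (1,5): δ = 31.63°  ✓
  (1,6): δ = 76.03°  ·
  (1,7): δ = 126.71°  ·
  (2,3): δ = 83.71°  ·
  (2,4): δ = 49.43°  ✓
  (2,5): δ = 26.00°  ✓
  (2,6): δ = 18.40°  ✓
  (2,7): δ = 69.08°  ·
  (3,4): δ = 145.71°  ·
  (3,5): δ = 122.28°  ·
  (3,6): δ = 77.89°  ·
  (3,7): δ = 27.20°  ✓
  (4,5): δ = 156.57°  ·
  (4,6): δ = 112.17°  ·
  (4,7): δ = 61.49°  ·
  (5,6): δ = 135.60°  ·
  (5,7): δ = 84.92°  ·
  (6,7): δ = 129.32°  ·
antipodal pairs: 10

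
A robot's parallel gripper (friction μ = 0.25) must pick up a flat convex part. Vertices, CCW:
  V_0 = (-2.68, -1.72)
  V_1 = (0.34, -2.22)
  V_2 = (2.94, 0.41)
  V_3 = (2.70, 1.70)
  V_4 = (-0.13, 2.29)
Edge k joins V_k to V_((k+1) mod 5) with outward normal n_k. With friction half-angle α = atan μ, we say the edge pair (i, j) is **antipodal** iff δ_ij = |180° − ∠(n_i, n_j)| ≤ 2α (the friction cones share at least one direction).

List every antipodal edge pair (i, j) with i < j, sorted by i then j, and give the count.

count = 2; pairs: (0,3), (1,4)

α = atan 0.25 = 14.04°;  2α = 28.07°
n_0 = (-0.1633, -0.9866)
n_1 = (+0.7112, -0.7030)
n_2 = (+0.9831, +0.1829)
n_3 = (+0.2041, +0.9790)
n_4 = (-0.8438, +0.5366)
  (0,1): δ = 125.27°  ·
  (0,2): δ = 70.06°  ·
  (0,3): δ = 2.38°  ✓
  (0,4): δ = 66.95°  ·
  (1,2): δ = 124.79°  ·
  (1,3): δ = 57.11°  ·
  (1,4): δ = 12.22°  ✓
  (2,3): δ = 112.32°  ·
  (2,4): δ = 42.99°  ·
  (3,4): δ = 110.68°  ·
antipodal pairs: 2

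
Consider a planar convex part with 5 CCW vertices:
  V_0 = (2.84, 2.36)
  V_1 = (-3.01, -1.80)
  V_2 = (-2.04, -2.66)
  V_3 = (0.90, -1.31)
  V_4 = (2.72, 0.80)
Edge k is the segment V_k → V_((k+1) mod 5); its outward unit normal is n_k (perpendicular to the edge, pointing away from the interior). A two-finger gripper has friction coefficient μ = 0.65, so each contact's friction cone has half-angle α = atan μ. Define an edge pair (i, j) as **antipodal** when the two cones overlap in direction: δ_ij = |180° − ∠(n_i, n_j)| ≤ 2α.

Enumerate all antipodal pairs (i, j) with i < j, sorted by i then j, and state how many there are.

count = 4; pairs: (0,2), (0,3), (0,4), (1,4)

α = atan 0.65 = 33.02°;  2α = 66.05°
n_0 = (-0.5795, +0.8150)
n_1 = (-0.6634, -0.7483)
n_2 = (+0.4173, -0.9088)
n_3 = (+0.7572, -0.6532)
n_4 = (+0.9971, -0.0767)
  (0,1): δ = 76.98°  ·
  (0,2): δ = 10.75°  ✓
  (0,3): δ = 13.80°  ✓
  (0,4): δ = 50.18°  ✓
  (1,2): δ = 113.78°  ·
  (1,3): δ = 89.22°  ·
  (1,4): δ = 52.84°  ✓
  (2,3): δ = 155.44°  ·
  (2,4): δ = 119.06°  ·
  (3,4): δ = 143.62°  ·
antipodal pairs: 4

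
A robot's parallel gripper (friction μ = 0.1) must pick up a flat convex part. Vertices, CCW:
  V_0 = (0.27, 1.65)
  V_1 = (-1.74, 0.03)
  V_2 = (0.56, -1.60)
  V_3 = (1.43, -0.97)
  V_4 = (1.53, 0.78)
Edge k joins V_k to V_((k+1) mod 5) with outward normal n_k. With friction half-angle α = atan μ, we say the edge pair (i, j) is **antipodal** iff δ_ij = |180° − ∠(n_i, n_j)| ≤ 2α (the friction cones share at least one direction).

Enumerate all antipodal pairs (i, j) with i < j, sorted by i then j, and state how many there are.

count = 2; pairs: (0,2), (1,4)

α = atan 0.1 = 5.71°;  2α = 11.42°
n_0 = (-0.6275, +0.7786)
n_1 = (-0.5782, -0.8159)
n_2 = (+0.5865, -0.8099)
n_3 = (+0.9984, -0.0570)
n_4 = (+0.5682, +0.8229)
  (0,1): δ = 74.19°  ·
  (0,2): δ = 2.96°  ✓
  (0,3): δ = 47.86°  ·
  (0,4): δ = 106.51°  ·
  (1,2): δ = 108.77°  ·
  (1,3): δ = 57.95°  ·
  (1,4): δ = 0.70°  ✓
  (2,3): δ = 129.18°  ·
  (2,4): δ = 70.53°  ·
  (3,4): δ = 121.35°  ·
antipodal pairs: 2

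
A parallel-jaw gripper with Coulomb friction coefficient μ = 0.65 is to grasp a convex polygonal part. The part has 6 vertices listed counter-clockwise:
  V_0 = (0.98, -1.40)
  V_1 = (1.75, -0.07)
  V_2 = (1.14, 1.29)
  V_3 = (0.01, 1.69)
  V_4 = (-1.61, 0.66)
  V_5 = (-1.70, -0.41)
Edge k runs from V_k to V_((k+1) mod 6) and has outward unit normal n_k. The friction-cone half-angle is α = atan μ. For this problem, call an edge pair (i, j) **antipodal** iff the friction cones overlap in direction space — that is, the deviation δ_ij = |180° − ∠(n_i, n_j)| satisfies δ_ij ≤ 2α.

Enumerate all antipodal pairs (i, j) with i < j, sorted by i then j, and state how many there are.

count = 6; pairs: (0,3), (0,4), (1,4), (1,5), (2,5), (3,5)

α = atan 0.65 = 33.02°;  2α = 66.05°
n_0 = (+0.8654, -0.5010)
n_1 = (+0.9124, +0.4092)
n_2 = (+0.3337, +0.9427)
n_3 = (-0.5365, +0.8439)
n_4 = (-0.9965, +0.0838)
n_5 = (-0.3465, -0.9380)
  (0,1): δ = 125.77°  ·
  (0,2): δ = 79.42°  ·
  (0,3): δ = 27.48°  ✓
  (0,4): δ = 25.26°  ✓
  (0,5): δ = 99.79°  ·
  (1,2): δ = 133.65°  ·
  (1,3): δ = 81.71°  ·
  (1,4): δ = 28.97°  ✓
  (1,5): δ = 45.57°  ✓
  (2,3): δ = 128.06°  ·
  (2,4): δ = 75.31°  ·
  (2,5): δ = 0.78°  ✓
  (3,4): δ = 127.26°  ·
  (3,5): δ = 52.72°  ✓
  (4,5): δ = 105.47°  ·
antipodal pairs: 6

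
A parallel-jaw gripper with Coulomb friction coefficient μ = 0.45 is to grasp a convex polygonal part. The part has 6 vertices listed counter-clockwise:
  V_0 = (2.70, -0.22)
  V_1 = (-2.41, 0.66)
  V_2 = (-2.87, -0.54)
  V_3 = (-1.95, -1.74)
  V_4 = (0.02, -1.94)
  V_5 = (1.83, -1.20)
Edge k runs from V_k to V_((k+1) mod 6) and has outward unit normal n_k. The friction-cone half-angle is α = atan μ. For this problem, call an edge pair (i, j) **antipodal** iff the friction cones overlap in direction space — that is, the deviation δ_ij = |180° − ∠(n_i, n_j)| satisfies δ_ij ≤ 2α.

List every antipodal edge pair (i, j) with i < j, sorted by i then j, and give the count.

α = atan 0.45 = 24.23°;  2α = 48.46°
n_0 = (+0.1697, +0.9855)
n_1 = (-0.9337, +0.3579)
n_2 = (-0.7936, -0.6084)
n_3 = (-0.1010, -0.9949)
n_4 = (+0.3784, -0.9256)
n_5 = (+0.7478, -0.6639)
  (0,1): δ = 101.20°  ·
  (0,2): δ = 42.75°  ✓
  (0,3): δ = 3.97°  ✓
  (0,4): δ = 32.01°  ✓
  (0,5): δ = 58.17°  ·
  (1,2): δ = 121.55°  ·
  (1,3): δ = 74.82°  ·
  (1,4): δ = 46.79°  ✓
  (1,5): δ = 20.62°  ✓
  (2,3): δ = 133.27°  ·
  (2,4): δ = 105.24°  ·
  (2,5): δ = 79.07°  ·
  (3,4): δ = 151.97°  ·
  (3,5): δ = 125.80°  ·
  (4,5): δ = 153.83°  ·
antipodal pairs: 5

count = 5; pairs: (0,2), (0,3), (0,4), (1,4), (1,5)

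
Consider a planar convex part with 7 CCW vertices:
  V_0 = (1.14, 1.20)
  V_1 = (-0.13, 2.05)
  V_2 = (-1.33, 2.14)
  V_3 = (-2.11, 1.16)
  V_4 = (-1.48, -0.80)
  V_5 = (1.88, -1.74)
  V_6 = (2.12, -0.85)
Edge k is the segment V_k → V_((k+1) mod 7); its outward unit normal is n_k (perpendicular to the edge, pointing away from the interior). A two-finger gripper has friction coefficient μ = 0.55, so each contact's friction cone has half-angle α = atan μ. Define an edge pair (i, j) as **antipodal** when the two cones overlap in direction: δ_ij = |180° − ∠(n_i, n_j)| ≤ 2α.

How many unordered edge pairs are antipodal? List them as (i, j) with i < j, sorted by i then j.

count = 7; pairs: (0,3), (0,4), (1,4), (2,5), (3,5), (3,6), (4,6)

α = atan 0.55 = 28.81°;  2α = 57.62°
n_0 = (+0.5562, +0.8310)
n_1 = (+0.0748, +0.9972)
n_2 = (-0.7824, +0.6227)
n_3 = (-0.9520, -0.3060)
n_4 = (-0.2694, -0.9630)
n_5 = (+0.9655, -0.2604)
n_6 = (+0.9022, +0.4313)
  (0,1): δ = 150.50°  ·
  (0,2): δ = 94.72°  ·
  (0,3): δ = 38.39°  ✓
  (0,4): δ = 18.16°  ✓
  (0,5): δ = 108.70°  ·
  (0,6): δ = 149.34°  ·
  (1,2): δ = 124.23°  ·
  (1,3): δ = 67.89°  ·
  (1,4): δ = 11.34°  ✓
  (1,5): δ = 79.20°  ·
  (1,6): δ = 119.84°  ·
  (2,3): δ = 123.66°  ·
  (2,4): δ = 67.11°  ·
  (2,5): δ = 23.43°  ✓
  (2,6): δ = 64.07°  ·
  (3,4): δ = 123.45°  ·
  (3,5): δ = 32.91°  ✓
  (3,6): δ = 7.73°  ✓
  (4,5): δ = 89.46°  ·
  (4,6): δ = 48.82°  ✓
  (5,6): δ = 139.36°  ·
antipodal pairs: 7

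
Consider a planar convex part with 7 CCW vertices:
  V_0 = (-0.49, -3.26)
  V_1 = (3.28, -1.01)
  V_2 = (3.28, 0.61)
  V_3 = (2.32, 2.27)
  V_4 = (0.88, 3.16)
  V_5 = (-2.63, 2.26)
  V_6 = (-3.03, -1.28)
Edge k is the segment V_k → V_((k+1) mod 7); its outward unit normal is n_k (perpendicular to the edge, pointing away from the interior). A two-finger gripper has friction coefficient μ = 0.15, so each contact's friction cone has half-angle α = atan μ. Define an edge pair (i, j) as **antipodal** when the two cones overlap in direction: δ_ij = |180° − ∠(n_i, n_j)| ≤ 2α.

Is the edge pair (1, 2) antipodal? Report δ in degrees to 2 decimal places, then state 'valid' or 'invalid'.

α = atan 0.15 = 8.53°;  2α = 17.06°
edge 1: e_1 = (+0.00, +1.62);  n_1 = (+1.0000, -0.0000)
edge 2: e_2 = (-0.96, +1.66);  n_2 = (+0.8657, +0.5006)
∠(n_1, n_2) = 30.04°
δ = |180° − 30.04°| = 149.96°
149.96° > 2α = 17.06°  →  invalid

δ = 149.96°, invalid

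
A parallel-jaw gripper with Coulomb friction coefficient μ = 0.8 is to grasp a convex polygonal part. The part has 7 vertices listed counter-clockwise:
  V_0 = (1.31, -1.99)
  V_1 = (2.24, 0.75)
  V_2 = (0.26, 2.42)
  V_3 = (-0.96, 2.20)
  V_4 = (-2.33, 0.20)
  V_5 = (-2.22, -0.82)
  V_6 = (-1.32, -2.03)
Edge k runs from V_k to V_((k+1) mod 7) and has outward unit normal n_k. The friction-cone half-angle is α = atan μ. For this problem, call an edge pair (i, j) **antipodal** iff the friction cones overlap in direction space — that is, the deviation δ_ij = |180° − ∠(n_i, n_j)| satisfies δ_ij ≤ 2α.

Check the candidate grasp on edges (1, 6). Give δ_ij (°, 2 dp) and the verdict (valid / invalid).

δ = 41.02°, valid

α = atan 0.8 = 38.66°;  2α = 77.32°
edge 1: e_1 = (-1.98, +1.67);  n_1 = (+0.6447, +0.7644)
edge 6: e_6 = (+2.63, +0.04);  n_6 = (+0.0152, -0.9999)
∠(n_1, n_6) = 138.98°
δ = |180° − 138.98°| = 41.02°
41.02° ≤ 2α = 77.32°  →  valid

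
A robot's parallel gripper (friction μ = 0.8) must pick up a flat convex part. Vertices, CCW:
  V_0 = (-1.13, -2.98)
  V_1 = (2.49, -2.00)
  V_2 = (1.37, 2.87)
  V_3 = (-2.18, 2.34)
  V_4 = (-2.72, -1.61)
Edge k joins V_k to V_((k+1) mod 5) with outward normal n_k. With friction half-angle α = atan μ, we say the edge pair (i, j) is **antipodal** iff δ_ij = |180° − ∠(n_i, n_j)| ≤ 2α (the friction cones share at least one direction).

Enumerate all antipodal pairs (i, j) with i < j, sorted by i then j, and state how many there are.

α = atan 0.8 = 38.66°;  2α = 77.32°
n_0 = (+0.2613, -0.9653)
n_1 = (+0.9746, +0.2241)
n_2 = (-0.1477, +0.9890)
n_3 = (-0.9908, +0.1354)
n_4 = (-0.6528, -0.7576)
  (0,1): δ = 92.20°  ·
  (0,2): δ = 6.66°  ✓
  (0,3): δ = 67.07°  ✓
  (0,4): δ = 124.10°  ·
  (1,2): δ = 94.46°  ·
  (1,3): δ = 20.74°  ✓
  (1,4): δ = 36.30°  ✓
  (2,3): δ = 106.28°  ·
  (2,4): δ = 49.24°  ✓
  (3,4): δ = 122.96°  ·
antipodal pairs: 5

count = 5; pairs: (0,2), (0,3), (1,3), (1,4), (2,4)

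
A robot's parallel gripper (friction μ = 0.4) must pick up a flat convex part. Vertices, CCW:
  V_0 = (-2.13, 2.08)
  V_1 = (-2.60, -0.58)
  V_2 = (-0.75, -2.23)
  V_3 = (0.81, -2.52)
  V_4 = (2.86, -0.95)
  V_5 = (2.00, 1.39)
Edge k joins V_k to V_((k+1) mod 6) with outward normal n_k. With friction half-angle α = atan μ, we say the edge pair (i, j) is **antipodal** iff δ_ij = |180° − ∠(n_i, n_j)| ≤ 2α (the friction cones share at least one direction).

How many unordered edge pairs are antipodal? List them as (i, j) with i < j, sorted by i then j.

α = atan 0.4 = 21.80°;  2α = 43.60°
n_0 = (-0.9847, +0.1740)
n_1 = (-0.6656, -0.7463)
n_2 = (-0.1828, -0.9832)
n_3 = (+0.6080, -0.7939)
n_4 = (+0.9386, +0.3450)
n_5 = (+0.1648, +0.9863)
  (0,1): δ = 121.71°  ·
  (0,2): δ = 90.51°  ·
  (0,3): δ = 42.53°  ✓
  (0,4): δ = 30.20°  ✓
  (0,5): δ = 90.54°  ·
  (1,2): δ = 148.80°  ·
  (1,3): δ = 100.82°  ·
  (1,4): δ = 28.09°  ✓
  (1,5): δ = 32.24°  ✓
  (2,3): δ = 132.02°  ·
  (2,4): δ = 59.29°  ·
  (2,5): δ = 1.05°  ✓
  (3,4): δ = 107.27°  ·
  (3,5): δ = 46.93°  ·
  (4,5): δ = 119.66°  ·
antipodal pairs: 5

count = 5; pairs: (0,3), (0,4), (1,4), (1,5), (2,5)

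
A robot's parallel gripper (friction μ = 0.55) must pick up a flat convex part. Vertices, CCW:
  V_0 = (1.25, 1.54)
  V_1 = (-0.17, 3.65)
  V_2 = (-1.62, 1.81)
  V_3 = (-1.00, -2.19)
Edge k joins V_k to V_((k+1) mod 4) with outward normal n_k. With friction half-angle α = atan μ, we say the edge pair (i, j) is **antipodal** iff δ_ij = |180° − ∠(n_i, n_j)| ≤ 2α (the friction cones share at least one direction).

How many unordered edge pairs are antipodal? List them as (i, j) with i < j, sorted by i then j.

α = atan 0.55 = 28.81°;  2α = 57.62°
n_0 = (+0.8296, +0.5583)
n_1 = (-0.7854, +0.6190)
n_2 = (-0.9882, -0.1532)
n_3 = (+0.8563, -0.5165)
  (0,1): δ = 72.18°  ·
  (0,2): δ = 25.13°  ✓
  (0,3): δ = 114.96°  ·
  (1,2): δ = 132.95°  ·
  (1,3): δ = 7.14°  ✓
  (2,3): δ = 39.91°  ✓
antipodal pairs: 3

count = 3; pairs: (0,2), (1,3), (2,3)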